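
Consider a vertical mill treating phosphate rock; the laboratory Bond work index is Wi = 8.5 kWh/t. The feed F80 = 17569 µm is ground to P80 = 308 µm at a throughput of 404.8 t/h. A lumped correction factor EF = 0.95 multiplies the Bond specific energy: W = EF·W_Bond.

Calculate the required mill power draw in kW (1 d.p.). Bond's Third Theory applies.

P = 1615.9 kW

W = 10 Wi / √P80 − 10 Wi / √F80
W = 10·8.5·(1/√308 − 1/√17569) = 10·8.5·(0.049436) = 4.2020 kWh/t
Corrected W = EF·W_Bond = 0.95·4.2020 = 3.9919 kWh/t
Power = W × throughput = 3.9919 kWh/t × 404.8 t/h = 1615.9 kW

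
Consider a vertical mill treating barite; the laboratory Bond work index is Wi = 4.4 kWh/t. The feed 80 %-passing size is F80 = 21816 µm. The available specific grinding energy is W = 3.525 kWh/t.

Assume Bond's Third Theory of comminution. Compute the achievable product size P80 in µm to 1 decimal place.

Bond: W = 10·Wi·(1/√P80 − 1/√F80)
P80^-0.5 = F80^-0.5 + W/(10 Wi)
  = 3.5250/(10·4.4) + 1/√21816 = 0.080114 + 0.006770 = 0.086884
P80 = (1/0.086884)² = 11.5096² = 132.47 µm

P80 = 132.5 µm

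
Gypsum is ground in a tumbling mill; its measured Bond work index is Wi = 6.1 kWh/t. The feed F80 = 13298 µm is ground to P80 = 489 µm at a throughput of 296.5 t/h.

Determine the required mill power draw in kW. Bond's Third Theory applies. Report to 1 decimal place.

W_Bond = 10·Wi·(1/√P₈₀ − 1/√F₈₀)
W = 10·6.1·(1/√489 − 1/√13298) = 10·6.1·(0.036550) = 2.2295 kWh/t
Mill draw = 2.2295 × 296.5 = 661.1 kW

P = 661.1 kW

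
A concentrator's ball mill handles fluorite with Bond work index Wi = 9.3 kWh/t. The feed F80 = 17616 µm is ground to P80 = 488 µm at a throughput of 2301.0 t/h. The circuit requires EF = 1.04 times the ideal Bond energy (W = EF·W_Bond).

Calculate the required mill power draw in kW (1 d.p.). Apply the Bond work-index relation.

Bond: W = 10·Wi·(1/√P80 − 1/√F80)
W = 10·9.3·(1/√488 − 1/√17616) = 10·9.3·(0.037734) = 3.5092 kWh/t
With EF = 1.04: W = 3.5092·1.04 = 3.6496 kWh/t
P_mill = W·ṁ = 3.6496·2301.0 = 8397.7 kW

P = 8397.7 kW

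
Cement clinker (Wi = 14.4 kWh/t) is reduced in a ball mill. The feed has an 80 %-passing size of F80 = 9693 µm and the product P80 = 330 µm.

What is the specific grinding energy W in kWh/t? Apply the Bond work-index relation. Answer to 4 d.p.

W = 10 Wi / √P80 − 10 Wi / √F80
1/√330 = 0.055048;  1/√9693 = 0.010157
W = 10·14.4·(0.055048 − 0.010157) = 6.4643 kWh/t

W = 6.4643 kWh/t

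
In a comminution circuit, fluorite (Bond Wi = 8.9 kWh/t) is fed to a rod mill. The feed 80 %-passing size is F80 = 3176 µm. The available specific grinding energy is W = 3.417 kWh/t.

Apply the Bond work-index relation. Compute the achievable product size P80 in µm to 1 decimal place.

P80 = 317.3 µm

W = 10 Wi (P80^-0.5 − F80^-0.5)
⇒ 1/√P80 = W/(10 Wi) + 1/√F80
  = 3.4170/(10·8.9) + 1/√3176 = 0.038393 + 0.017744 = 0.056138
P80 = (1/0.056138)² = 17.8134² = 317.32 µm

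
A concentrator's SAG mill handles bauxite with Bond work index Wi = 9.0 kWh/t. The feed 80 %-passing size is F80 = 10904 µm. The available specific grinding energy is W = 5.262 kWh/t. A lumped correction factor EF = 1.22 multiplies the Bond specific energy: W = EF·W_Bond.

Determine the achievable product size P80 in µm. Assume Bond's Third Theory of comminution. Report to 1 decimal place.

W = 10·Wi·[P80^(−½) − F80^(−½)]
W_Bond = W / EF = 5.262 / 1.22 = 4.3131 kWh/t
P80^(−½) = W_Bond/(10 Wi) + F80^(−½)
  = 4.3131/(10·9.0) + 1/√10904 = 0.047923 + 0.009577 = 0.057500
P80 = (1/0.057500)² = 17.3913² = 302.46 µm

P80 = 302.5 µm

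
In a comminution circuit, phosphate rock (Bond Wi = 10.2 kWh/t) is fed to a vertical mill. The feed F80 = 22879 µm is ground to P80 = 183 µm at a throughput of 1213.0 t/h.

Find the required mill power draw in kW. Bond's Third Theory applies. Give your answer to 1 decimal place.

P = 8328.1 kW

W = 10·Wi·[P80^(−½) − F80^(−½)]
W = 10·10.2·(1/√183 − 1/√22879) = 10·10.2·(0.067311) = 6.8657 kWh/t
Mill draw = 6.8657 × 1213.0 = 8328.1 kW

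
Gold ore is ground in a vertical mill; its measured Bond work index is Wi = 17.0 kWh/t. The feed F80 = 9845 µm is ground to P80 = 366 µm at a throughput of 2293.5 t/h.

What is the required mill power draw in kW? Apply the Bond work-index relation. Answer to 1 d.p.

P = 16450.6 kW

W = 10 Wi (1/√P80 − 1/√F80)  [Bond]
W = 10·17.0·(1/√366 − 1/√9845) = 10·17.0·(0.042192) = 7.1727 kWh/t
P_mill = W·ṁ = 7.1727·2293.5 = 16450.6 kW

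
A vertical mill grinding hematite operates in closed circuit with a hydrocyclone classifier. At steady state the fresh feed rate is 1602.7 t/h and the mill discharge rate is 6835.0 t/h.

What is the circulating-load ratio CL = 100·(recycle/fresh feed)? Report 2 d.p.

Discharge = new feed + return, hence
R = M − F = 6835.0 − 1602.7 = 5232.3 t/h
CL = 100·R/F = 100·5232.3/1602.7 = 326.47 %

CL = 326.47 %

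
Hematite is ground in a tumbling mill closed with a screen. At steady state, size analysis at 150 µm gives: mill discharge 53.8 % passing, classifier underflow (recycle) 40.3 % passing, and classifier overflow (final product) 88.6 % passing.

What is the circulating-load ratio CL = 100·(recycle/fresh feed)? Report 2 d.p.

CL = 257.78 %

Two-product formula at 150 µm:
r = (o − d)/(d − u)
r = (88.6 − 53.8)/(53.8 − 40.3) = 34.8/13.5 = 2.5778
CL = 100·r = 257.78 %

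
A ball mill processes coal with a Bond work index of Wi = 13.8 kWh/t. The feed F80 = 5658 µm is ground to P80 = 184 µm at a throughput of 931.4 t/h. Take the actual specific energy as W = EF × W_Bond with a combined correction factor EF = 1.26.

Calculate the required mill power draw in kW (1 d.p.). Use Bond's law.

P = 9786.2 kW

W = 10 Wi (P80^-0.5 − F80^-0.5)
W = 10·13.8·(1/√184 − 1/√5658) = 10·13.8·(0.060427) = 8.3389 kWh/t
With EF = 1.26: W = 8.3389·1.26 = 10.5070 kWh/t
P = W·T = 10.5070·931.4 = 9786.2 kW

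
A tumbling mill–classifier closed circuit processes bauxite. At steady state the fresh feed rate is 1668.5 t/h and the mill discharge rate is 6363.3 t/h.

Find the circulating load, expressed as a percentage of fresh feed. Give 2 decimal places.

Steady state: M = F + R.
R = M − F = 6363.3 − 1668.5 = 4694.8 t/h
CL = 100·R/F = 100·4694.8/1668.5 = 281.38 %

CL = 281.38 %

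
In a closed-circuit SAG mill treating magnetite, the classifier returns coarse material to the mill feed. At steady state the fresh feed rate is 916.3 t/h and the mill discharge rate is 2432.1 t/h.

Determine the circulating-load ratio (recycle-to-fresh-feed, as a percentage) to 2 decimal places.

CL = 165.43 %

Mill node: discharge = fresh + recycle.
R = M − F = 2432.1 − 916.3 = 1515.8 t/h
CL = 100·R/F = 100·1515.8/916.3 = 165.43 %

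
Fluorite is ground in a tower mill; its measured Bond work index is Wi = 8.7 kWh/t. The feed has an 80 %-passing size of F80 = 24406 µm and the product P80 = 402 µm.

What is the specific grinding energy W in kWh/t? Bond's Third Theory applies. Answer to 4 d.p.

W = 3.7823 kWh/t

W = 10·Wi·(P80^(-½) − F80^(-½))
1/√402 = 0.049875;  1/√24406 = 0.006401
W = 10·8.7·(0.049875 − 0.006401) = 3.7823 kWh/t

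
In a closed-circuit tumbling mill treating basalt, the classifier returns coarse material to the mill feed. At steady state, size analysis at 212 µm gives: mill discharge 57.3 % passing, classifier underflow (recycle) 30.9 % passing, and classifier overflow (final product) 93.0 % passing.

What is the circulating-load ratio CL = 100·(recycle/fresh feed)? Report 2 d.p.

CL = 135.23 %

Classifier node, passing 212 µm:
(1+r)d = ru + o → r = (o−d)/(d−u)
r = (93.0 − 57.3)/(57.3 − 30.9) = 35.7/26.4 = 1.3523
CL = 100·r = 135.23 %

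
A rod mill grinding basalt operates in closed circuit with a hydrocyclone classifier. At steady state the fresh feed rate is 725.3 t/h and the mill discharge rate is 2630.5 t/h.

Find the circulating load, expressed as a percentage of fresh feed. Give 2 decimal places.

Discharge = new feed + return, hence
R = M − F = 2630.5 − 725.3 = 1905.2 t/h
CL = 100·R/F = 100·1905.2/725.3 = 262.68 %

CL = 262.68 %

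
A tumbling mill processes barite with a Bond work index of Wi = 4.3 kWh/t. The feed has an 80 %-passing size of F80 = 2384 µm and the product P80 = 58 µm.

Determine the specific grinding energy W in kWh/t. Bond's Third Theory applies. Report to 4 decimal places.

W = 10·Wi·[P80^(−½) − F80^(−½)]
1/√58 = 0.131306;  1/√2384 = 0.020481
W = 10·4.3·(0.131306 − 0.020481) = 4.7655 kWh/t

W = 4.7655 kWh/t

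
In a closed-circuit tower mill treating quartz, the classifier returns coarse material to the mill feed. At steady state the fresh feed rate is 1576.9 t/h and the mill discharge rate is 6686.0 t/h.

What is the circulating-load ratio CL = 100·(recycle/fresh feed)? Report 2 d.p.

M = F + R at steady state, so:
R = M − F = 6686.0 − 1576.9 = 5109.1 t/h
CL = 100·R/F = 100·5109.1/1576.9 = 324.00 %

CL = 324.00 %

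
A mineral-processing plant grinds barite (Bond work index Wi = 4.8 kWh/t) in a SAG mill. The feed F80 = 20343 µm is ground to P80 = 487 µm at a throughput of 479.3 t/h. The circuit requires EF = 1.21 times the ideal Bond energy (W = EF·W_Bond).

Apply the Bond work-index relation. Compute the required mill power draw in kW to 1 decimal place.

W = 10·Wi·(P80^(-½) − F80^(-½))
W = 10·4.8·(1/√487 − 1/√20343) = 10·4.8·(0.038303) = 1.8385 kWh/t
W_actual = 1.21 × 1.8385 = 2.2246 kWh/t
P_mill = W·ṁ = 2.2246·479.3 = 1066.3 kW

P = 1066.3 kW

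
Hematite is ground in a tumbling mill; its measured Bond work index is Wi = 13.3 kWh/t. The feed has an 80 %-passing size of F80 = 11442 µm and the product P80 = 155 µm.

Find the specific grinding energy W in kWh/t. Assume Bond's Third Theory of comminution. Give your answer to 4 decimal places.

W = 9.4394 kWh/t

Bond:  W = 10 Wi (1/√P − 1/√F)
1/√155 = 0.080322;  1/√11442 = 0.009349
W = 10·13.3·(0.080322 − 0.009349) = 9.4394 kWh/t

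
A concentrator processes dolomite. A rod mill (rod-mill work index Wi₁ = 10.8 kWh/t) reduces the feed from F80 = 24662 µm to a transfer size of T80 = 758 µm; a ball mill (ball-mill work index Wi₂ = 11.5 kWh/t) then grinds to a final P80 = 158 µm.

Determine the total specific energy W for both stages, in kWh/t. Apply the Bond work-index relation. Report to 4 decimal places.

W = 10 Wi (1/√P80 − 1/√F80)  [Bond]
Stage 1 (24662→758 µm, Wi₁=10.8): W₁ = 10·10.8·(0.036322 − 0.006368) = 3.2350 kWh/t
Stage 2 (758→158 µm, Wi₂=11.5): W₂ = 10·11.5·(0.079556 − 0.036322) = 4.9719 kWh/t
W = W₁ + W₂ = 3.2350 + 4.9719 = 8.2069 kWh/t

W = 8.2069 kWh/t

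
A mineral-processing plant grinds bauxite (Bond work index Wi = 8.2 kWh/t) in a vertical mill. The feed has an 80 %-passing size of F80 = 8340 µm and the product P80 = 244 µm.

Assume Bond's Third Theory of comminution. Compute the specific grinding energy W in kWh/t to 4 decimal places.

W = 4.3516 kWh/t

W = 10 Wi / √P80 − 10 Wi / √F80
1/√244 = 0.064018;  1/√8340 = 0.010950
W = 10·8.2·(0.064018 − 0.010950) = 4.3516 kWh/t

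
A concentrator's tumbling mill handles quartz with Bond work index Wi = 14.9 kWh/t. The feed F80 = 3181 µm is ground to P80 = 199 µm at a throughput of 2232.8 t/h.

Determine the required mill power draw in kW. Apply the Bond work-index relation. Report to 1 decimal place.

P = 17684.9 kW

W = 10·Wi·[P80^(−½) − F80^(−½)]
W = 10·14.9·(1/√199 − 1/√3181) = 10·14.9·(0.053158) = 7.9205 kWh/t
Mill draw = 7.9205 × 2232.8 = 17684.9 kW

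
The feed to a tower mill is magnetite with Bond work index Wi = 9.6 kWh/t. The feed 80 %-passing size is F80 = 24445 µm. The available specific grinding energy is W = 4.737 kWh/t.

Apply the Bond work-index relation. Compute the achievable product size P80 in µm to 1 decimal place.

P80 = 321.9 µm

Bond:  W = 10 Wi (1/√P − 1/√F)
⇒ 1/√P80 = W/(10·Wi) + 1/√F80
  = 4.7370/(10·9.6) + 1/√24445 = 0.049344 + 0.006396 = 0.055740
P80 = (1/0.055740)² = 17.9405² = 321.86 µm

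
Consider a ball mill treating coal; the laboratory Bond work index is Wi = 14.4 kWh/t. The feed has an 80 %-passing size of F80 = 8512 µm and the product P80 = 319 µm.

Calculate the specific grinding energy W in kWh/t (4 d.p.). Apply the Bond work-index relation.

W = 6.5017 kWh/t

W = 10·Wi·(P80^(-½) − F80^(-½))
1/√319 = 0.055989;  1/√8512 = 0.010839
W = 10·14.4·(0.055989 − 0.010839) = 6.5017 kWh/t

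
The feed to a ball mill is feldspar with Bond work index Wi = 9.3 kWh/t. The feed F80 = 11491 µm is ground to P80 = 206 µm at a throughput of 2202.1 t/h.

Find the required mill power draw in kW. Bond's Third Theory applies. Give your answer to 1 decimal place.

W_Bond = 10·Wi·(1/√P₈₀ − 1/√F₈₀)
W = 10·9.3·(1/√206 − 1/√11491) = 10·9.3·(0.060345) = 5.6120 kWh/t
Mill draw = 5.6120 × 2202.1 = 12358.3 kW

P = 12358.3 kW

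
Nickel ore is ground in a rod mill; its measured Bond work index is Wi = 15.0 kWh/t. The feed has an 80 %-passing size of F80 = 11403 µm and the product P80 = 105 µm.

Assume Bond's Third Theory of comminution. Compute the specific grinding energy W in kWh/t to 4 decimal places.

W = 13.2338 kWh/t

W = 10 Wi (P80^-0.5 − F80^-0.5)
1/√105 = 0.097590;  1/√11403 = 0.009365
W = 10·15.0·(0.097590 − 0.009365) = 13.2338 kWh/t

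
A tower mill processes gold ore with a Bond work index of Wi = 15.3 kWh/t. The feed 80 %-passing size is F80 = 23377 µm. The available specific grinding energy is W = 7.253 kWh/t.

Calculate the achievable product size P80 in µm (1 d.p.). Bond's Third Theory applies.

P80 = 343.6 µm

W_Bond = 10·Wi·(1/√P₈₀ − 1/√F₈₀)
P80^(−½) = W/(10 Wi) + F80^(−½)
  = 7.2530/(10·15.3) + 1/√23377 = 0.047405 + 0.006540 = 0.053946
P80 = (1/0.053946)² = 18.5372² = 343.63 µm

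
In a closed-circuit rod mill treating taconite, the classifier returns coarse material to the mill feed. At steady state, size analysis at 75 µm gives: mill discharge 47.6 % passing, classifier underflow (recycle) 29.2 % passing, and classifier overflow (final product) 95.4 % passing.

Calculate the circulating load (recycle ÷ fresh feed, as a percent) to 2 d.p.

CL = 259.78 %

Mass balance on the −75 µm fraction:
(1+r)·d = r·u + o ⇒ r = (o−d)/(d−u)
r = (95.4 − 47.6)/(47.6 − 29.2) = 47.8/18.4 = 2.5978
CL = 100·r = 259.78 %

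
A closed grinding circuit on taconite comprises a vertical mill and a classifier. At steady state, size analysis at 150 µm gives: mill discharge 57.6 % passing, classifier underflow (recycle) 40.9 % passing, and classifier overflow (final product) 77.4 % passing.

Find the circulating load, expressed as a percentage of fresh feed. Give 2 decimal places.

Balance %-passing 150 µm (r = R/F):
(1+r)d = ru + o → r = (o−d)/(d−u)
r = (77.4 − 57.6)/(57.6 − 40.9) = 19.8/16.7 = 1.1856
CL = 100·r = 118.56 %

CL = 118.56 %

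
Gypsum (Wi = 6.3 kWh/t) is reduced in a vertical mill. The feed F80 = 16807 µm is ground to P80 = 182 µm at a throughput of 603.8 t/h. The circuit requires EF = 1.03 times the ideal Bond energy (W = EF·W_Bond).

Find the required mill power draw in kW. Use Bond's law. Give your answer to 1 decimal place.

W = 10 Wi / √P80 − 10 Wi / √F80
W = 10·6.3·(1/√182 − 1/√16807) = 10·6.3·(0.066411) = 4.1839 kWh/t
W_actual = 1.03 × 4.1839 = 4.3094 kWh/t
P_mill = W·ṁ = 4.3094·603.8 = 2602.0 kW

P = 2602.0 kW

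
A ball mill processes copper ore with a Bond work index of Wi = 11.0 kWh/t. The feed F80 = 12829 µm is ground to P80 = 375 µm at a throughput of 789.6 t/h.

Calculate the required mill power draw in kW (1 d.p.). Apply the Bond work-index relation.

Bond: W = 10·Wi·(1/√P80 − 1/√F80)
W = 10·11.0·(1/√375 − 1/√12829) = 10·11.0·(0.042811) = 4.7092 kWh/t
Power = W × throughput = 4.7092 kWh/t × 789.6 t/h = 3718.4 kW

P = 3718.4 kW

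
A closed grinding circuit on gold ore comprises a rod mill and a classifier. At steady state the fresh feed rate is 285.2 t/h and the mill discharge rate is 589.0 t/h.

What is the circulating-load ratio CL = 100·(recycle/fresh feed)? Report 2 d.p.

CL = 106.52 %

Steady state: M = F + R.
R = M − F = 589.0 − 285.2 = 303.8 t/h
CL = 100·R/F = 100·303.8/285.2 = 106.52 %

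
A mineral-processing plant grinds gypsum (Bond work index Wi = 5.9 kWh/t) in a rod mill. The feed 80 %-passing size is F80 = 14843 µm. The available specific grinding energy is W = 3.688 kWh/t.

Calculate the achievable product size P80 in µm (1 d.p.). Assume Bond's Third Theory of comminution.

P80 = 200.0 µm

W = 10 Wi (P80^-0.5 − F80^-0.5)
P80^(−½) = W/(10 Wi) + F80^(−½)
  = 3.6880/(10·5.9) + 1/√14843 = 0.062508 + 0.008208 = 0.070717
P80 = (1/0.070717)² = 14.1410² = 199.97 µm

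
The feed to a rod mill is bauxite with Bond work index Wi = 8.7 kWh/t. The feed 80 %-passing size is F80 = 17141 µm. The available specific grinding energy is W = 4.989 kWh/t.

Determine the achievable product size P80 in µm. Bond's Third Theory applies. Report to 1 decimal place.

W = 10 Wi (1/√P80 − 1/√F80)  [Bond]
P80^(−½) = W/(10 Wi) + F80^(−½)
  = 4.9890/(10·8.7) + 1/√17141 = 0.057345 + 0.007638 = 0.064983
P80 = (1/0.064983)² = 15.3887² = 236.81 µm

P80 = 236.8 µm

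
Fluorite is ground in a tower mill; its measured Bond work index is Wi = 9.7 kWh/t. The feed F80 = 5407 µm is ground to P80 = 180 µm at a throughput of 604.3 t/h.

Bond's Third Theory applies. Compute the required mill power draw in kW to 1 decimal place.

Bond:  W = 10 Wi (1/√P − 1/√F)
W = 10·9.7·(1/√180 − 1/√5407) = 10·9.7·(0.060936) = 5.9108 kWh/t
P = W·T = 5.9108·604.3 = 3571.9 kW

P = 3571.9 kW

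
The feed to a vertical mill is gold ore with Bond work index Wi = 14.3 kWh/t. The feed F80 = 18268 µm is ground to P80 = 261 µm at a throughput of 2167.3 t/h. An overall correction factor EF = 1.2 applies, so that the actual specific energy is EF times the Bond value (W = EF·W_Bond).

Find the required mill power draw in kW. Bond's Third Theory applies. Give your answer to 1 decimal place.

P = 20268.9 kW

W_Bond = 10·Wi·(1/√P₈₀ − 1/√F₈₀)
W = 10·14.3·(1/√261 − 1/√18268) = 10·14.3·(0.054500) = 7.7935 kWh/t
Corrected W = EF·W_Bond = 1.2·7.7935 = 9.3522 kWh/t
P = W·T = 9.3522·2167.3 = 20268.9 kW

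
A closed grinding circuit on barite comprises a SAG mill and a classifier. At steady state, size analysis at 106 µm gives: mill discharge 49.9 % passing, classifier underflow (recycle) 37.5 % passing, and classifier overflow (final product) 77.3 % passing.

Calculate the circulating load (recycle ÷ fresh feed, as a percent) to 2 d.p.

CL = 220.97 %

Two-product formula at 106 µm:
Fd + Rd = Ru + Fo ⇒ R/F = (o−d)/(d−u)
r = (77.3 − 49.9)/(49.9 − 37.5) = 27.4/12.4 = 2.2097
CL = 100·r = 220.97 %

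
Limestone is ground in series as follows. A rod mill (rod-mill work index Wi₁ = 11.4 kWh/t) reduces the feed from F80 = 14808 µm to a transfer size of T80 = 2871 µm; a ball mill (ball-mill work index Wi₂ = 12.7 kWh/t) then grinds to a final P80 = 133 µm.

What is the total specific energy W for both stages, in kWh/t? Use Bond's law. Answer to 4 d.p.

W = 10 Wi / √P80 − 10 Wi / √F80
Stage 1 (14808→2871 µm, Wi₁=11.4): W₁ = 10·11.4·(0.018663 − 0.008218) = 1.1908 kWh/t
Stage 2 (2871→133 µm, Wi₂=12.7): W₂ = 10·12.7·(0.086711 − 0.018663) = 8.6421 kWh/t
W = W₁ + W₂ = 1.1908 + 8.6421 = 9.8329 kWh/t

W = 9.8329 kWh/t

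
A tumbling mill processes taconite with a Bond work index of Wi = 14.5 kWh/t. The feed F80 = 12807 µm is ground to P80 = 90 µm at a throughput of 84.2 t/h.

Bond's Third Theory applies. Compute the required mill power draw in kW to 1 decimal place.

W = 10 Wi (P80^-0.5 − F80^-0.5)
W = 10·14.5·(1/√90 − 1/√12807) = 10·14.5·(0.096573) = 14.0031 kWh/t
P_mill = W·ṁ = 14.0031·84.2 = 1179.1 kW

P = 1179.1 kW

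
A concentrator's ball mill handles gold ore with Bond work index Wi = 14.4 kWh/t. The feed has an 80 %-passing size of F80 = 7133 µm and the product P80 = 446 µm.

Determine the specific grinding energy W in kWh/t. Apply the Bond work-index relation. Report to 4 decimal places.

W = 10·Wi·(P80^(-½) − F80^(-½))
1/√446 = 0.047351;  1/√7133 = 0.011840
W = 10·14.4·(0.047351 − 0.011840) = 5.1136 kWh/t

W = 5.1136 kWh/t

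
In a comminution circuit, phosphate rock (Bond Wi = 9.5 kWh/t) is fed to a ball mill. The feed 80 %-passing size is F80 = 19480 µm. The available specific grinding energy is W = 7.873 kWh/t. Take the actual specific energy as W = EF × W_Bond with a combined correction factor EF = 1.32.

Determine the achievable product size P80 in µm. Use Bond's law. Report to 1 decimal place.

P80 = 204.4 µm

W = 10·Wi·[P80^(−½) − F80^(−½)]
W_Bond = W / EF = 7.873 / 1.32 = 5.9644 kWh/t
1/√P80 = 1/√F80 + W_Bond/(10·Wi)
  = 5.9644/(10·9.5) + 1/√19480 = 0.062783 + 0.007165 = 0.069948
P80 = (1/0.069948)² = 14.2964² = 204.39 µm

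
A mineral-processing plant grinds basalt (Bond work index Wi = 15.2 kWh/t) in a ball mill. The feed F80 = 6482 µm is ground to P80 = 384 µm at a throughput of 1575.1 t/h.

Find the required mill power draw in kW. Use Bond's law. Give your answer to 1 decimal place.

P = 9243.9 kW

W = 10·Wi·[P80^(−½) − F80^(−½)]
W = 10·15.2·(1/√384 − 1/√6482) = 10·15.2·(0.038610) = 5.8688 kWh/t
Mill draw = 5.8688 × 1575.1 = 9243.9 kW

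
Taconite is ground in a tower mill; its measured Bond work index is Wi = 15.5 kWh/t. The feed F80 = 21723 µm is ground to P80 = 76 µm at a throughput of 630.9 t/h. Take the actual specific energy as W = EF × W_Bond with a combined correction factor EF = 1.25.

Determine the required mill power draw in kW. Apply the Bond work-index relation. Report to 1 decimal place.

Bond: W = 10·Wi·(1/√P80 − 1/√F80)
W = 10·15.5·(1/√76 − 1/√21723) = 10·15.5·(0.107923) = 16.7281 kWh/t
Apply correction: 16.7281 × 1.25 = 20.9101 kWh/t
P_mill = W·ṁ = 20.9101·630.9 = 13192.2 kW

P = 13192.2 kW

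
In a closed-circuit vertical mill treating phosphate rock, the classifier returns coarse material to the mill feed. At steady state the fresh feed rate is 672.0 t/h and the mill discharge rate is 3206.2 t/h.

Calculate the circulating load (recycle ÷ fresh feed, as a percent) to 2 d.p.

Discharge = new feed + return, hence
R = M − F = 3206.2 − 672.0 = 2534.2 t/h
CL = 100·R/F = 100·2534.2/672.0 = 377.11 %

CL = 377.11 %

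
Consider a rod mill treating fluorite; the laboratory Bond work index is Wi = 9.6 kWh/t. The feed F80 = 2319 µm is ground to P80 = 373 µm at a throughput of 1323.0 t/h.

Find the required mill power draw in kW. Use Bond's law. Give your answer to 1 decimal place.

P = 3938.8 kW

W = 10 Wi (1/√P80 − 1/√F80)  [Bond]
W = 10·9.6·(1/√373 − 1/√2319) = 10·9.6·(0.031012) = 2.9772 kWh/t
Mill draw = 2.9772 × 1323.0 = 3938.8 kW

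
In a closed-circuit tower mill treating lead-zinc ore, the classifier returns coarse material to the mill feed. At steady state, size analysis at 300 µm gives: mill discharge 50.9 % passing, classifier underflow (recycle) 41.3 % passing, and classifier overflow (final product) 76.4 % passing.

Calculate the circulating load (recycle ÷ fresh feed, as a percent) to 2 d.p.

CL = 265.63 %

Two-product formula at 300 µm:
(1+r)·d = r·u + o ⇒ r = (o−d)/(d−u)
r = (76.4 − 50.9)/(50.9 − 41.3) = 25.5/9.6 = 2.6563
CL = 100·r = 265.63 %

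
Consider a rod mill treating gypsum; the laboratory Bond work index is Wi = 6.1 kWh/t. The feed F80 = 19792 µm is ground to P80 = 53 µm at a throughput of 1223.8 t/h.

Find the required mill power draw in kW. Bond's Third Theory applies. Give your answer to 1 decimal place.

Bond:  W = 10 Wi (1/√P − 1/√F)
W = 10·6.1·(1/√53 − 1/√19792) = 10·6.1·(0.130252) = 7.9454 kWh/t
Power = W × throughput = 7.9454 kWh/t × 1223.8 t/h = 9723.6 kW

P = 9723.6 kW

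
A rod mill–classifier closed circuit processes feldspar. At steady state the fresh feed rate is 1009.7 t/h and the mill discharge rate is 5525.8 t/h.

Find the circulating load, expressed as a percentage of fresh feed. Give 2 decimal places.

Discharge = new feed + return, hence
R = M − F = 5525.8 − 1009.7 = 4516.1 t/h
CL = 100·R/F = 100·4516.1/1009.7 = 447.27 %

CL = 447.27 %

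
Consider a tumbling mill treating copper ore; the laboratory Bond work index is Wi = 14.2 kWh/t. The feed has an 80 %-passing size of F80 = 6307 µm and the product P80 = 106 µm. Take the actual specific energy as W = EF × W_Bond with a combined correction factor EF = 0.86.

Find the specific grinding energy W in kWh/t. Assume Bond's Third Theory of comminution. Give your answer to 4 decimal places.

W = 10·Wi·[P80^(−½) − F80^(−½)]
1/√106 = 0.097129;  1/√6307 = 0.012592
W = 10·14.2·(0.097129 − 0.012592) = 12.0042 kWh/t
With EF = 0.86: W = 12.0042·0.86 = 10.3236 kWh/t

W = 10.3236 kWh/t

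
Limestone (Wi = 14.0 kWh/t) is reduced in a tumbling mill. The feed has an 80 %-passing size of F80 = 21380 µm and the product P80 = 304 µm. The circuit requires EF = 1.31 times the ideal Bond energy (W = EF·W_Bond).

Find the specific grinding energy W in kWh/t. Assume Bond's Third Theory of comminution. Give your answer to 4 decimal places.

W = 9.2644 kWh/t

Bond:  W = 10 Wi (1/√P − 1/√F)
1/√304 = 0.057354;  1/√21380 = 0.006839
W = 10·14.0·(0.057354 − 0.006839) = 7.0721 kWh/t
Corrected W = EF·W_Bond = 1.31·7.0721 = 9.2644 kWh/t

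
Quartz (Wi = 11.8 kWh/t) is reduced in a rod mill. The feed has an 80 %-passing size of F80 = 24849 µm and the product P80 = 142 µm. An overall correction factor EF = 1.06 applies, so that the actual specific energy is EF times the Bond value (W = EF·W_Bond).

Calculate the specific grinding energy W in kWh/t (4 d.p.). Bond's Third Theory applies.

W = 10·Wi·[P80^(−½) − F80^(−½)]
1/√142 = 0.083918;  1/√24849 = 0.006344
W = 10·11.8·(0.083918 − 0.006344) = 9.1538 kWh/t
With EF = 1.06: W = 9.1538·1.06 = 9.7030 kWh/t

W = 9.7030 kWh/t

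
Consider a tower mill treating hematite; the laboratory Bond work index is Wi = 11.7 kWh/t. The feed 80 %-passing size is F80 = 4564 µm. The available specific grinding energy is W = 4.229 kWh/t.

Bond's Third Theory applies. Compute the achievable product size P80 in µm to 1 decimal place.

P80 = 385.3 µm

W = 10·Wi·(P80^(-½) − F80^(-½))
⇒ 1/√P80 = W/(10·Wi) + 1/√F80
  = 4.2290/(10·11.7) + 1/√4564 = 0.036145 + 0.014802 = 0.050948
P80 = (1/0.050948)² = 19.6280² = 385.26 µm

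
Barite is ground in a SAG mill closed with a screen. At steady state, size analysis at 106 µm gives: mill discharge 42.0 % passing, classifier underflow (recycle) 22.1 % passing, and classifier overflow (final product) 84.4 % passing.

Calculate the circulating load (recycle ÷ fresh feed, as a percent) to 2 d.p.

CL = 213.07 %

Classifier node, passing 106 µm:
d + r·d = r·u + o → r(d−u) = o−d
r = (84.4 − 42.0)/(42.0 − 22.1) = 42.4/19.9 = 2.1307
CL = 100·r = 213.07 %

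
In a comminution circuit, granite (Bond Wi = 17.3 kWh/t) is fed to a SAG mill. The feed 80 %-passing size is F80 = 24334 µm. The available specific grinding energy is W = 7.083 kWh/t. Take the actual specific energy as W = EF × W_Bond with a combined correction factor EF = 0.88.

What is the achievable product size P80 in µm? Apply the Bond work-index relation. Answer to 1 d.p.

Bond:  W = 10 Wi (1/√P − 1/√F)
W_Bond = W / EF = 7.083 / 0.88 = 8.0489 kWh/t
⇒ 1/√P80 = W_Bond/(10·Wi) + 1/√F80
  = 8.0489/(10·17.3) + 1/√24334 = 0.046525 + 0.006411 = 0.052936
P80 = (1/0.052936)² = 18.8908² = 356.86 µm

P80 = 356.9 µm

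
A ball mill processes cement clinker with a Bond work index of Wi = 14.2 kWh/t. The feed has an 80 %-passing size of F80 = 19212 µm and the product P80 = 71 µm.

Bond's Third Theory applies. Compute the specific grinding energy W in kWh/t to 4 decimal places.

W = 15.8278 kWh/t

W = 10 Wi (P80^-0.5 − F80^-0.5)
1/√71 = 0.118678;  1/√19212 = 0.007215
W = 10·14.2·(0.118678 − 0.007215) = 15.8278 kWh/t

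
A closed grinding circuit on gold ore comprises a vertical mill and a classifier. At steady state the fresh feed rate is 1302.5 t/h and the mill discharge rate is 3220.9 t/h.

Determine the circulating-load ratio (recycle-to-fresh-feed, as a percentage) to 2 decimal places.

M = F + R at steady state, so:
R = M − F = 3220.9 − 1302.5 = 1918.4 t/h
CL = 100·R/F = 100·1918.4/1302.5 = 147.29 %

CL = 147.29 %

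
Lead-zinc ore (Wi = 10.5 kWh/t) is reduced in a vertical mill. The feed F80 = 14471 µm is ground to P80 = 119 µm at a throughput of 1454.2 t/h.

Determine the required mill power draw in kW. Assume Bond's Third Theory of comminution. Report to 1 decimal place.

P = 12727.9 kW

W = 10 Wi (P80^-0.5 − F80^-0.5)
W = 10·10.5·(1/√119 − 1/√14471) = 10·10.5·(0.083357) = 8.7525 kWh/t
Power = W × throughput = 8.7525 kWh/t × 1454.2 t/h = 12727.9 kW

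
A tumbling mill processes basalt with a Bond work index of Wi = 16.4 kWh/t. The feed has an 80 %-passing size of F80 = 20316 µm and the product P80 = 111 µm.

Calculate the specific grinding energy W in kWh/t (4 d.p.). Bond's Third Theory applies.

W = 10·Wi·(P80^(-½) − F80^(-½))
1/√111 = 0.094916;  1/√20316 = 0.007016
W = 10·16.4·(0.094916 − 0.007016) = 14.4156 kWh/t

W = 14.4156 kWh/t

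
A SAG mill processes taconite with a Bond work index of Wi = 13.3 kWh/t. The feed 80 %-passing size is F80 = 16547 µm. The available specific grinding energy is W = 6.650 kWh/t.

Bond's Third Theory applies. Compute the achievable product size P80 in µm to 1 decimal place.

P80 = 299.6 µm

Bond: W = 10·Wi·(1/√P80 − 1/√F80)
P80^-0.5 = F80^-0.5 + W/(10 Wi)
  = 6.6500/(10·13.3) + 1/√16547 = 0.050000 + 0.007774 = 0.057774
P80 = (1/0.057774)² = 17.3088² = 299.60 µm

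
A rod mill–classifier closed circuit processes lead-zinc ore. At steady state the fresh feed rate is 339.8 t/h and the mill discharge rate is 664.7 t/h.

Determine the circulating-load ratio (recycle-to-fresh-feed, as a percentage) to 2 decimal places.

Steady state: M = F + R.
R = M − F = 664.7 − 339.8 = 324.9 t/h
CL = 100·R/F = 100·324.9/339.8 = 95.62 %

CL = 95.62 %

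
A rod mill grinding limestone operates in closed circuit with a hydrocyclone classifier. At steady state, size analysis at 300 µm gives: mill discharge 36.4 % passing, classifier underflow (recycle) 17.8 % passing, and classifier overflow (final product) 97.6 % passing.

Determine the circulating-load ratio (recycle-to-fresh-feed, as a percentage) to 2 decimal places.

Balance %-passing 300 µm (r = R/F):
r = (o − d)/(d − u)
r = (97.6 − 36.4)/(36.4 − 17.8) = 61.2/18.6 = 3.2903
CL = 100·r = 329.03 %

CL = 329.03 %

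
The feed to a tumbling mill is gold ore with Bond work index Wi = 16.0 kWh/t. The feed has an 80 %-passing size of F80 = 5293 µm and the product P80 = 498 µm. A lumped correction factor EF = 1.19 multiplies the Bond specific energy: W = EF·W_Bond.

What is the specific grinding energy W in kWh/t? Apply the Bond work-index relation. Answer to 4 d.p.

W = 10 Wi (1/√P80 − 1/√F80)  [Bond]
1/√498 = 0.044811;  1/√5293 = 0.013745
W = 10·16.0·(0.044811 − 0.013745) = 4.9705 kWh/t
W_actual = 1.19 × 4.9705 = 5.9150 kWh/t

W = 5.9150 kWh/t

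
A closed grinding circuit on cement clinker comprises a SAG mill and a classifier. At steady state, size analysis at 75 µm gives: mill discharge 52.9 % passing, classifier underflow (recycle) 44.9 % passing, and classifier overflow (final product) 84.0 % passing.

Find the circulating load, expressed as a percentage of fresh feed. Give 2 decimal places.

Two-product formula at 75 µm:
d + r·d = r·u + o → r(d−u) = o−d
r = (84.0 − 52.9)/(52.9 − 44.9) = 31.1/8.0 = 3.8875
CL = 100·r = 388.75 %

CL = 388.75 %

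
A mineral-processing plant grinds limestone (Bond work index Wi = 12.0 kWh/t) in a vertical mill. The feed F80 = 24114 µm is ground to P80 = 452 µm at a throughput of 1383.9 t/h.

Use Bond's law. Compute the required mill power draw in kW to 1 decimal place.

W = 10 Wi (1/√P80 − 1/√F80)  [Bond]
W = 10·12.0·(1/√452 − 1/√24114) = 10·12.0·(0.040596) = 4.8716 kWh/t
P = W·T = 4.8716·1383.9 = 6741.8 kW

P = 6741.8 kW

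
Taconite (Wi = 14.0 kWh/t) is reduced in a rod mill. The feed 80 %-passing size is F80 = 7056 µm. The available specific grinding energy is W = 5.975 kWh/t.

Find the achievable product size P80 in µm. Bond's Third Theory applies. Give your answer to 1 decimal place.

W = 10 Wi (P80^-0.5 − F80^-0.5)
⇒ 1/√P80 = W/(10 Wi) + 1/√F80
  = 5.9750/(10·14.0) + 1/√7056 = 0.042679 + 0.011905 = 0.054583
P80 = (1/0.054583)² = 18.3206² = 335.64 µm

P80 = 335.6 µm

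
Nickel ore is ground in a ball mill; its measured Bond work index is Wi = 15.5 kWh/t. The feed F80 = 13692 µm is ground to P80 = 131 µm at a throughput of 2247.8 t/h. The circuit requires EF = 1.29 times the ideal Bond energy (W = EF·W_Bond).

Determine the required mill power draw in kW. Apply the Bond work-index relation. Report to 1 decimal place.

W = 10·Wi·(P80^(-½) − F80^(-½))
W = 10·15.5·(1/√131 − 1/√13692) = 10·15.5·(0.078824) = 12.2178 kWh/t
Corrected W = EF·W_Bond = 1.29·12.2178 = 15.7609 kWh/t
P = W·T = 15.7609·2247.8 = 35427.4 kW

P = 35427.4 kW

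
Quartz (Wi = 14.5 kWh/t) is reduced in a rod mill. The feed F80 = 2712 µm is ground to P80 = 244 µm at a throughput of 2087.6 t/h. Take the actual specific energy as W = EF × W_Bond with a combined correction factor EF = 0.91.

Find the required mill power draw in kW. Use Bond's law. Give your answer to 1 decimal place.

P = 12345.0 kW

W = 10 Wi (1/√P80 − 1/√F80)  [Bond]
W = 10·14.5·(1/√244 − 1/√2712) = 10·14.5·(0.044816) = 6.4983 kWh/t
Corrected W = EF·W_Bond = 0.91·6.4983 = 5.9135 kWh/t
P = W·T = 5.9135·2087.6 = 12345.0 kW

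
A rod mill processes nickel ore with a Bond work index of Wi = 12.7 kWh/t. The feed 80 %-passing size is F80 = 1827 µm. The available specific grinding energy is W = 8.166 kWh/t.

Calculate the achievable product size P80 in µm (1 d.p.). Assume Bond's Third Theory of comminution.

P80 = 130.0 µm

Bond: W = 10·Wi·(1/√P80 − 1/√F80)
P80^-0.5 = F80^-0.5 + W/(10 Wi)
  = 8.1660/(10·12.7) + 1/√1827 = 0.064299 + 0.023395 = 0.087695
P80 = (1/0.087695)² = 11.4032² = 130.03 µm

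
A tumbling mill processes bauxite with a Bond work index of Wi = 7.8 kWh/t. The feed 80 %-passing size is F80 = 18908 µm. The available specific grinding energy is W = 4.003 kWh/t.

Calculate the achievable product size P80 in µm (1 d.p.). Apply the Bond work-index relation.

P80 = 291.3 µm

W = 10 Wi (1/√P80 − 1/√F80)  [Bond]
⇒ 1/√P80 = W/(10 Wi) + 1/√F80
  = 4.0030/(10·7.8) + 1/√18908 = 0.051321 + 0.007272 = 0.058593
P80 = (1/0.058593)² = 17.0669² = 291.28 µm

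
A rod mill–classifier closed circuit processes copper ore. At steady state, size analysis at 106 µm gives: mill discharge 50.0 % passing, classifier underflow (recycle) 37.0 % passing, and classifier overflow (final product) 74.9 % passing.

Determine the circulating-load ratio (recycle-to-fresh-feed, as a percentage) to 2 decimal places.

CL = 191.54 %

Two-product formula at 106 µm:
(1+r)·d = r·u + o ⇒ r = (o−d)/(d−u)
r = (74.9 − 50.0)/(50.0 − 37.0) = 24.9/13.0 = 1.9154
CL = 100·r = 191.54 %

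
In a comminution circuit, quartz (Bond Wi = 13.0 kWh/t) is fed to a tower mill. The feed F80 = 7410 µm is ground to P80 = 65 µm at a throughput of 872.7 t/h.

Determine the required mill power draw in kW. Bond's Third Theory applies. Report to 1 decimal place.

P = 12753.9 kW

W = 10 Wi (1/√P80 − 1/√F80)  [Bond]
W = 10·13.0·(1/√65 − 1/√7410) = 10·13.0·(0.112418) = 14.6143 kWh/t
P = W·T = 14.6143·872.7 = 12753.9 kW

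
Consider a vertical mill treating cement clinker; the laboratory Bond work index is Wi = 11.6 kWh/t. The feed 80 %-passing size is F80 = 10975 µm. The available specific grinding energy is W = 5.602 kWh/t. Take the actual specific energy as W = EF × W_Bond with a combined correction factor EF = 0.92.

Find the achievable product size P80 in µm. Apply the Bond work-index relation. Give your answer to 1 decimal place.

P80 = 259.8 µm

W_Bond = 10·Wi·(1/√P₈₀ − 1/√F₈₀)
W_Bond = W / EF = 5.602 / 0.92 = 6.0891 kWh/t
1/√P80 = 1/√F80 + W_Bond/(10·Wi)
  = 6.0891/(10·11.6) + 1/√10975 = 0.052493 + 0.009545 = 0.062038
P80 = (1/0.062038)² = 16.1192² = 259.83 µm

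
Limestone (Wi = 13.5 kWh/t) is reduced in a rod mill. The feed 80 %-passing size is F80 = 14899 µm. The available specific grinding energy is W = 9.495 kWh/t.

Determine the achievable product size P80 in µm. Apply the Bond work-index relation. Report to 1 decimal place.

Bond: W = 10·Wi·(1/√P80 − 1/√F80)
1/√P80 = 1/√F80 + W/(10·Wi)
  = 9.4950/(10·13.5) + 1/√14899 = 0.070333 + 0.008193 = 0.078526
P80 = (1/0.078526)² = 12.7346² = 162.17 µm

P80 = 162.2 µm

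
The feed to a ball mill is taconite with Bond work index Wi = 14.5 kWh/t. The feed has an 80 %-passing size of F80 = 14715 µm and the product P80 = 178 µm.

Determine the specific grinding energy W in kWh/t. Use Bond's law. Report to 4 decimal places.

W = 9.6729 kWh/t

Bond: W = 10·Wi·(1/√P80 − 1/√F80)
1/√178 = 0.074953;  1/√14715 = 0.008244
W = 10·14.5·(0.074953 − 0.008244) = 9.6729 kWh/t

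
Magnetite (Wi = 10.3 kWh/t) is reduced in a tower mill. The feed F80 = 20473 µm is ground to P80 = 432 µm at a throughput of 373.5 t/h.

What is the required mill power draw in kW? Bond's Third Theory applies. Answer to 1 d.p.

W = 10 Wi (1/√P80 − 1/√F80)  [Bond]
W = 10·10.3·(1/√432 − 1/√20473) = 10·10.3·(0.041124) = 4.2357 kWh/t
P = W·T = 4.2357·373.5 = 1582.0 kW

P = 1582.0 kW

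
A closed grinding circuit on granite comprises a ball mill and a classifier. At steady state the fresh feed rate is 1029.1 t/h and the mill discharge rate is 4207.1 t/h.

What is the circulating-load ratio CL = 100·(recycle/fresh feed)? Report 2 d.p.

CL = 308.81 %

Discharge = new feed + return, hence
R = M − F = 4207.1 − 1029.1 = 3178.0 t/h
CL = 100·R/F = 100·3178.0/1029.1 = 308.81 %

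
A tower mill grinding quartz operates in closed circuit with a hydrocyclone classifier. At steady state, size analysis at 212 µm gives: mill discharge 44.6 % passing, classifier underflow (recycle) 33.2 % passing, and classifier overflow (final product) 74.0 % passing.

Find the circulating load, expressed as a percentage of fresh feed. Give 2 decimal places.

CL = 257.89 %

Classifier node, passing 212 µm:
(1+r)d = ru + o → r = (o−d)/(d−u)
r = (74.0 − 44.6)/(44.6 − 33.2) = 29.4/11.4 = 2.5789
CL = 100·r = 257.89 %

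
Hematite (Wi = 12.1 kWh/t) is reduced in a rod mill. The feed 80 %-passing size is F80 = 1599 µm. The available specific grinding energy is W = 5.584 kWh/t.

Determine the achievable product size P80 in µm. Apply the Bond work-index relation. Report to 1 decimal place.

W = 10 Wi (1/√P80 − 1/√F80)  [Bond]
⇒ 1/√P80 = W/(10·Wi) + 1/√F80
  = 5.5840/(10·12.1) + 1/√1599 = 0.046149 + 0.025008 = 0.071157
P80 = (1/0.071157)² = 14.0535² = 197.50 µm

P80 = 197.5 µm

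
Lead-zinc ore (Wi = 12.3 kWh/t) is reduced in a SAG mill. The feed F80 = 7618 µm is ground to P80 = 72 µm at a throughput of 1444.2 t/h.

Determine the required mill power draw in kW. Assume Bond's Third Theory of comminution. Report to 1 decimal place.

W_Bond = 10·Wi·(1/√P₈₀ − 1/√F₈₀)
W = 10·12.3·(1/√72 − 1/√7618) = 10·12.3·(0.106394) = 13.0865 kWh/t
Mill draw = 13.0865 × 1444.2 = 18899.5 kW

P = 18899.5 kW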